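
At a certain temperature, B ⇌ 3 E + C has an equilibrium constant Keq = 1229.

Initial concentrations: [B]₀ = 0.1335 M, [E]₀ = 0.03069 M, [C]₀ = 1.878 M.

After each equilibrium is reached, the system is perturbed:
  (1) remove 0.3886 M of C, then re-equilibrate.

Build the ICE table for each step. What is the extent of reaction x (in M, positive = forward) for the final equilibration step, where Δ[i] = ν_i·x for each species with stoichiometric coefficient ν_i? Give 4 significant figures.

x = 2.5222e-05 M

Q₀ = 4.0664e-04 vs Keq = 1229 ⇒ Q<K, forward
Step 1:
                  B         E         C
  Initial    0.1335   0.03069     1.878
  Change    -0.1334    0.4001    0.1334
  Equil   1.3085e-04    0.4308     2.011
  solve Keq expr → x = 0.1334; check Q = 1229
Then remove 0.3886 M of C.
Step 2:
                  B         E         C
  Initial 1.3085e-04    0.4308     1.623
  Change  -2.5222e-05 7.5667e-05 2.5222e-05
  Equil   1.0562e-04    0.4309     1.623
  solve Keq expr → x = 2.5222e-05; check Q = 1229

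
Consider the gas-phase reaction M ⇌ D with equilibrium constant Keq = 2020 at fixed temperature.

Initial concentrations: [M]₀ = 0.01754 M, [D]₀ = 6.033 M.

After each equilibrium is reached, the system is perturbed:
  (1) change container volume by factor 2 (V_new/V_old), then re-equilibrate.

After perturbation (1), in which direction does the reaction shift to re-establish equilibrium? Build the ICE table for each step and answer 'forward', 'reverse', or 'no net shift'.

Direction: no net shift

Q₀ = 344 vs Keq = 2020 ⇒ Q<K, forward
Step 1:
                  M         D
  Initial   0.01754     6.033
  Change   -0.01455   0.01455
  Equil    0.002994     6.048
  solve Keq expr → x = 0.01455; check Q = 2020
Then change container volume by factor 2 (V_new/V_old).
Step 2:
                  M         D
  Initial  0.001497     3.024
  Change          0         0
  Equil    0.001497     3.024
  solve Keq expr → x = 0; check Q = 2020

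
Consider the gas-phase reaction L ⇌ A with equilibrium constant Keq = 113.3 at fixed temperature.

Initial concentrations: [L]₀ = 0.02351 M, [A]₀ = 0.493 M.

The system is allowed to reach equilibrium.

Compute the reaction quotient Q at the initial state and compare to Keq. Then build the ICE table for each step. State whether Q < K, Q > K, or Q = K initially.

Q₀ = 20.97; Q < K (proceeds forward)

Q₀ = 20.97 vs Keq = 113.3 ⇒ Q<K, forward
Step 1:
                  L         A
  I         0.02351     0.493
  C        -0.01899   0.01899
  E        0.004519     0.512
  solve Keq expr → x = 0.01899; check Q = 113.3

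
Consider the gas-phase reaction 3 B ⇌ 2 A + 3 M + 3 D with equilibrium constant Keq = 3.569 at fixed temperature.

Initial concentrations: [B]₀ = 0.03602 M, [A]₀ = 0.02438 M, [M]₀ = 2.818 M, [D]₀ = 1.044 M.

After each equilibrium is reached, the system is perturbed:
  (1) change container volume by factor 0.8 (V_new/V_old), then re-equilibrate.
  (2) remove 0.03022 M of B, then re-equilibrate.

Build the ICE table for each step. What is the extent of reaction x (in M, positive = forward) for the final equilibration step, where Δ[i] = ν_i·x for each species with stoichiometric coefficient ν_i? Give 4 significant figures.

x = -0.001081 M

Q₀ = 323.9 vs Keq = 3.569 ⇒ Q>K, reverse
Step 1:
                   B          A          M          D
  Initial    0.03602    0.02438      2.818      1.044
  Change     0.02716    -0.0181   -0.02716   -0.02716
  Equil      0.06318   0.006275      2.791      1.017
  solve Keq expr → x = -0.009052; check Q = 3.569
Then change container volume by factor 0.8 (V_new/V_old).
Step 2:
                   B          A          M          D
  Initial    0.07897   0.007844      3.489      1.271
  Change    0.004407  -0.002938  -0.004407  -0.004407
  Equil      0.08338   0.004906      3.484      1.267
  solve Keq expr → x = -0.001469; check Q = 3.569
Then remove 0.03022 M of B.
Step 3:
                   B          A          M          D
  Initial    0.05316   0.004906      3.484      1.267
  Change    0.003243  -0.002162  -0.003243  -0.003243
  Equil       0.0564   0.002744      3.481      1.263
  solve Keq expr → x = -0.001081; check Q = 3.569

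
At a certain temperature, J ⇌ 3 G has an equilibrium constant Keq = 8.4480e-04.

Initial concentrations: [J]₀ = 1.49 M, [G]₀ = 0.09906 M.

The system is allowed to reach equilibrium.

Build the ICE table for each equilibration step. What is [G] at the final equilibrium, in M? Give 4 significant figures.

Q₀ = 6.5239e-04 vs Keq = 8.4480e-04 ⇒ Q<K, forward
Step 1:
                   J          G
  Initial       1.49    0.09906
  Change   -0.002947   0.008841
  Equil        1.487     0.1079
  solve Keq expr → x = 0.002947; check Q = 8.4480e-04

[G]_eq = 0.1079 M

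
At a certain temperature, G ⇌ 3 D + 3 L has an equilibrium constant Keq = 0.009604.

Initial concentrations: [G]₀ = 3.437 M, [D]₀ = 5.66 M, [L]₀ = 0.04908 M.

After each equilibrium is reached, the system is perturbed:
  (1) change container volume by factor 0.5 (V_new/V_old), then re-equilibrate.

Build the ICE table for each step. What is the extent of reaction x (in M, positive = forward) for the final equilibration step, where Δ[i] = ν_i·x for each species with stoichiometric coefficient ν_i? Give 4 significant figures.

x = -0.02575 M

Q₀ = 0.006237 vs Keq = 0.009604 ⇒ Q<K, forward
Step 1:
                   G          D          L
  Initial      3.437       5.66    0.04908
  Change   -0.002502   0.007507   0.007507
  Equil        3.434      5.668    0.05659
  solve Keq expr → x = 0.002502; check Q = 0.009604
Then change container volume by factor 0.5 (V_new/V_old).
Step 2:
                   G          D          L
  Initial      6.869      11.34     0.1132
  Change     0.02575   -0.07724   -0.07724
  Equil        6.895      11.26    0.03594
  solve Keq expr → x = -0.02575; check Q = 0.009604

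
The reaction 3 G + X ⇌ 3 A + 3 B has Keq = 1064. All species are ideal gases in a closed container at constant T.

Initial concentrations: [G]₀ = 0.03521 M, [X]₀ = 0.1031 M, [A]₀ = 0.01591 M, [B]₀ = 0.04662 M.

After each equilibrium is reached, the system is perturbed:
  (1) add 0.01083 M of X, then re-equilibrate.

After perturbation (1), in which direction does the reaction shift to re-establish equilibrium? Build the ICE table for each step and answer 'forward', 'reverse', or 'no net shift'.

Q₀ = 9.0671e-05 vs Keq = 1064 ⇒ Q<K, forward
Step 1:
                  G         X         A         B
  init      0.03521    0.1031   0.01591   0.04662
  Δ        -0.03433  -0.01144   0.03433   0.03433
  eq      8.8345e-04   0.09166   0.05024   0.08095
  solve Keq expr → x = 0.01144; check Q = 1064
Then add 0.01083 M of X.
Step 2:
                  G         X         A         B
  init    8.8345e-04    0.1025   0.05024   0.08095
  Δ       -3.1392e-05 -1.0464e-05 3.1392e-05 3.1392e-05
  eq      8.5206e-04    0.1025   0.05027   0.08098
  solve Keq expr → x = 1.0464e-05; check Q = 1064

Direction: forward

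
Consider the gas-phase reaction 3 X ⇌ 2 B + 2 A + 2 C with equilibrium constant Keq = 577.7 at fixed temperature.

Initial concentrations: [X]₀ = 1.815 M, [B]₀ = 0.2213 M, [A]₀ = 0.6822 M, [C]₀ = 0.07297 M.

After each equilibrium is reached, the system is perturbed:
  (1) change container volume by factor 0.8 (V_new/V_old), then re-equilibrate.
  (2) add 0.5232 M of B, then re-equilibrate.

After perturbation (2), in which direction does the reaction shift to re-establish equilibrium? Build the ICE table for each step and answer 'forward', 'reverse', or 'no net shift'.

Q₀ = 2.0298e-05 vs Keq = 577.7 ⇒ Q<K, forward
Step 1:
                   X          B          A          C
  I            1.815     0.2213     0.6822    0.07297
  C           -1.592      1.061      1.061      1.061
  E           0.2233      1.282      1.743      1.134
  solve Keq expr → x = 0.5306; check Q = 577.7
Then change container volume by factor 0.8 (V_new/V_old).
Step 2:
                   X          B          A          C
  I           0.2791      1.603      2.179      1.418
  C          0.05475    -0.0365    -0.0365    -0.0365
  E           0.3338      1.567      2.143      1.381
  solve Keq expr → x = -0.01825; check Q = 577.7
Then add 0.5232 M of B.
Step 3:
                   X          B          A          C
  I           0.3338       2.09      2.143      1.381
  C          0.05451   -0.03634   -0.03634   -0.03634
  E           0.3883      2.053      2.106      1.345
  solve Keq expr → x = -0.01817; check Q = 577.7

Direction: reverse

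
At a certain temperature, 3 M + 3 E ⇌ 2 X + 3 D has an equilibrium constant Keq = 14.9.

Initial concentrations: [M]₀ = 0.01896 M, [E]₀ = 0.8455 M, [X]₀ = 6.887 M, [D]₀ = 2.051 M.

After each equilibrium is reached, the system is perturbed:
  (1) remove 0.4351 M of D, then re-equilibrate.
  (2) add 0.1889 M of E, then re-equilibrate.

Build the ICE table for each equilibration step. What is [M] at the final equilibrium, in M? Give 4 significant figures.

[M]_eq = 0.7288 M

Q₀ = 9.9335e+07 vs Keq = 14.9 ⇒ Q>K, reverse
Step 1:
                    M           E           X           D
  init        0.01896      0.8455       6.887       2.051
  Δ            0.8974      0.8974     -0.5983     -0.8974
  eq           0.9164       1.743       6.289       1.154
  solve Keq expr → x = -0.2991; check Q = 14.9
Then remove 0.4351 M of D.
Step 2:
                    M           E           X           D
  init         0.9164       1.743       6.289      0.7185
  Δ           -0.1515     -0.1515       0.101      0.1515
  eq           0.7649       1.591        6.39      0.8699
  solve Keq expr → x = 0.05049; check Q = 14.9
Then add 0.1889 M of E.
Step 3:
                    M           E           X           D
  init         0.7649        1.78        6.39      0.8699
  Δ          -0.03615    -0.03615      0.0241     0.03615
  eq           0.7288       1.744       6.414      0.9061
  solve Keq expr → x = 0.01205; check Q = 14.9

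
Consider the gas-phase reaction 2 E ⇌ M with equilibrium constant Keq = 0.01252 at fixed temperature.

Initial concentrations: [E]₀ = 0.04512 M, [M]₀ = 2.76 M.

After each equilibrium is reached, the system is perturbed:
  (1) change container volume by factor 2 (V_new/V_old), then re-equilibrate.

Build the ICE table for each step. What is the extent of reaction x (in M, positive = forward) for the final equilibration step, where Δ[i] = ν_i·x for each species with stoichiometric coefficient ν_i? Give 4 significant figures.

Q₀ = 1356 vs Keq = 0.01252 ⇒ Q>K, reverse
Step 1:
                  E         M
  init      0.04512      2.76
  Δ           4.906    -2.453
  eq          4.951    0.3069
  solve Keq expr → x = -2.453; check Q = 0.01252
Then change container volume by factor 2 (V_new/V_old).
Step 2:
                  E         M
  init        2.476    0.1535
  Δ          0.1361  -0.06806
  eq          2.612    0.0854
  solve Keq expr → x = -0.06806; check Q = 0.01252

x = -0.06806 M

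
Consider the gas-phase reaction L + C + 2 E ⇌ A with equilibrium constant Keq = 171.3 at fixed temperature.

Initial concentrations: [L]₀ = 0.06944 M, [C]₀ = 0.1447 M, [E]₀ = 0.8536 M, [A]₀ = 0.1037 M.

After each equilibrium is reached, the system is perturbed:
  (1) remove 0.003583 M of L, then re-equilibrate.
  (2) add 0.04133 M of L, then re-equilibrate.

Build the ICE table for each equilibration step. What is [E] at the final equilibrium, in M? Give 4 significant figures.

[E]_eq = 0.7014 M

Q₀ = 14.16 vs Keq = 171.3 ⇒ Q<K, forward
Step 1:
                  L         C         E         A
  I         0.06944    0.1447    0.8536    0.1037
  C        -0.05199  -0.05199    -0.104   0.05199
  E         0.01745   0.09271    0.7496    0.1557
  solve Keq expr → x = 0.05199; check Q = 171.3
Then remove 0.003583 M of L.
Step 2:
                  L         C         E         A
  I         0.01386   0.09271    0.7496    0.1557
  C        0.002596  0.002596  0.005192 -0.002596
  E         0.01646    0.0953    0.7548    0.1531
  solve Keq expr → x = -0.002596; check Q = 171.3
Then add 0.04133 M of L.
Step 3:
                  L         C         E         A
  I         0.05779    0.0953    0.7548    0.1531
  C         -0.0267   -0.0267  -0.05339    0.0267
  E         0.03109   0.06861    0.7014    0.1798
  solve Keq expr → x = 0.0267; check Q = 171.3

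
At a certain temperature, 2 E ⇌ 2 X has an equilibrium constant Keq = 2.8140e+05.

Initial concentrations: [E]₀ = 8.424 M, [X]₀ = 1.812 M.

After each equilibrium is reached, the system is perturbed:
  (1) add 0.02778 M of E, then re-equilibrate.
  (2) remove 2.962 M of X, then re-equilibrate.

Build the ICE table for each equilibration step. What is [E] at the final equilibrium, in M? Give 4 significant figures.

[E]_eq = 0.01374 M

Q₀ = 0.04627 vs Keq = 2.8140e+05 ⇒ Q<K, forward
Step 1:
                  E         X
  init        8.424     1.812
  Δ          -8.405     8.405
  eq        0.01926     10.22
  solve Keq expr → x = 4.202; check Q = 2.8140e+05
Then add 0.02778 M of E.
Step 2:
                  E         X
  init      0.04704     10.22
  Δ        -0.02773   0.02773
  eq        0.01931     10.24
  solve Keq expr → x = 0.01386; check Q = 2.8140e+05
Then remove 2.962 M of X.
Step 3:
                  E         X
  init      0.01931     7.282
  Δ       -0.005573  0.005573
  eq        0.01374     7.288
  solve Keq expr → x = 0.002787; check Q = 2.8140e+05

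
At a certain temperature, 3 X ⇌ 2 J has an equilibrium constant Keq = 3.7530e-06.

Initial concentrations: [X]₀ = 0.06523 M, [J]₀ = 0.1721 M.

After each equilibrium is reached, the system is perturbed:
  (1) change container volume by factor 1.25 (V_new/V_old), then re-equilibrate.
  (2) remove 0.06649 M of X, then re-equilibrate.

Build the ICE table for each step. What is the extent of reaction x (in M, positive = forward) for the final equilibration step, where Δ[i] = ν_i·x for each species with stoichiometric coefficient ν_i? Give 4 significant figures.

Q₀ = 106.7 vs Keq = 3.7530e-06 ⇒ Q>K, reverse
Step 1:
                   X          J
  Initial    0.06523     0.1721
  Change      0.2576    -0.1717
  Equil       0.3228 3.5537e-04
  solve Keq expr → x = -0.08587; check Q = 3.7530e-06
Then change container volume by factor 1.25 (V_new/V_old).
Step 2:
                   X          J
  Initial     0.2583 2.8430e-04
  Change  4.4922e-05 -2.9948e-05
  Equil       0.2583 2.5435e-04
  solve Keq expr → x = -1.4974e-05; check Q = 3.7530e-06
Then remove 0.06649 M of X.
Step 3:
                   X          J
  Initial     0.1918 2.5435e-04
  Change  1.3711e-04 -9.1407e-05
  Equil        0.192 1.6294e-04
  solve Keq expr → x = -4.5703e-05; check Q = 3.7530e-06

x = -4.5703e-05 M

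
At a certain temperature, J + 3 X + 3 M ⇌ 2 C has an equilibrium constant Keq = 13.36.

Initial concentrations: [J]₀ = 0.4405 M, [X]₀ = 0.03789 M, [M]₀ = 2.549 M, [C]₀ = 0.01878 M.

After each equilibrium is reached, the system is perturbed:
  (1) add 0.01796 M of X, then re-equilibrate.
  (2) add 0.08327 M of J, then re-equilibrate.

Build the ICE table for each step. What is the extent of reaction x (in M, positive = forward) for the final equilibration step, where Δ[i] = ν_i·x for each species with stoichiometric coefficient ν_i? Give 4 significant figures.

Q₀ = 0.8887 vs Keq = 13.36 ⇒ Q<K, forward
Step 1:
                   J          X          M          C
  I           0.4405    0.03789      2.549    0.01878
  C        -0.005573   -0.01672   -0.01672    0.01115
  E           0.4349    0.02117      2.532    0.02993
  solve Keq expr → x = 0.005573; check Q = 13.36
Then add 0.01796 M of X.
Step 2:
                   J          X          M          C
  I           0.4349    0.03913      2.532    0.02993
  C        -0.004546   -0.01364   -0.01364   0.009092
  E           0.4304    0.02549      2.519    0.03902
  solve Keq expr → x = 0.004546; check Q = 13.36
Then add 0.08327 M of J.
Step 3:
                   J          X          M          C
  I           0.5137    0.02549      2.519    0.03902
  C       -3.7780e-04  -0.001133  -0.001133 7.5560e-04
  E           0.5133    0.02436      2.518    0.03977
  solve Keq expr → x = 3.7780e-04; check Q = 13.36

x = 3.7780e-04 M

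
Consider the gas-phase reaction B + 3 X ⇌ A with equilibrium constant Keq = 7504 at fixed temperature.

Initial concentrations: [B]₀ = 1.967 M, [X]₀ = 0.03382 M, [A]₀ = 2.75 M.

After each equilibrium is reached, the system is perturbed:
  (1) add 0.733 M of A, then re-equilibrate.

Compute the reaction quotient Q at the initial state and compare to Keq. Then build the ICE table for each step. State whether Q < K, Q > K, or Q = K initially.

Q₀ = 3.6142e+04 vs Keq = 7504 ⇒ Q>K, reverse
Step 1:
                    B           X           A
  I             1.967     0.03382        2.75
  C          0.007722     0.02317   -0.007722
  E             1.975     0.05699       2.742
  solve Keq expr → x = -0.007722; check Q = 7504
Then add 0.733 M of A.
Step 2:
                    B           X           A
  I             1.975     0.05699       3.475
  C          0.001552    0.004657   -0.001552
  E             1.976     0.06164       3.474
  solve Keq expr → x = -0.001552; check Q = 7504

Q₀ = 3.6142e+04; Q > K (proceeds reverse)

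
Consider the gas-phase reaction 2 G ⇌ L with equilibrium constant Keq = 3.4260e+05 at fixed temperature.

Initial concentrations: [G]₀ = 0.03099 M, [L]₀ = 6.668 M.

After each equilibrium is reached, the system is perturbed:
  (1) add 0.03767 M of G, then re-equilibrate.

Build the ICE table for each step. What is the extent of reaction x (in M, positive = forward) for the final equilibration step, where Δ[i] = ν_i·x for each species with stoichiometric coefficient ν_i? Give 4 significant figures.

x = 0.01883 M

Q₀ = 6943 vs Keq = 3.4260e+05 ⇒ Q<K, forward
Step 1:
                   G          L
  Initial    0.03099      6.668
  Change    -0.02657    0.01329
  Equil     0.004416      6.681
  solve Keq expr → x = 0.01329; check Q = 3.4260e+05
Then add 0.03767 M of G.
Step 2:
                   G          L
  Initial    0.04209      6.681
  Change    -0.03766    0.01883
  Equil     0.004422        6.7
  solve Keq expr → x = 0.01883; check Q = 3.4260e+05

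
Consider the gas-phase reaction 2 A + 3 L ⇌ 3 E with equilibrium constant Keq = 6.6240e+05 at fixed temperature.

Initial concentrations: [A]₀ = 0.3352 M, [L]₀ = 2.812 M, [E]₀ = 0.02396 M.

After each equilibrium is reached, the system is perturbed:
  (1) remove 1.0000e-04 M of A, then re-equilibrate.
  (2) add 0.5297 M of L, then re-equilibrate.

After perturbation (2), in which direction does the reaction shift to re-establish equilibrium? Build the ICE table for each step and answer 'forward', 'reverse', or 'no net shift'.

Direction: forward

Q₀ = 5.5056e-06 vs Keq = 6.6240e+05 ⇒ Q<K, forward
Step 1:
                   A          L          E
  init        0.3352      2.812    0.02396
  Δ          -0.3351    -0.5026     0.5026
  eq      1.3377e-04      2.309     0.5266
  solve Keq expr → x = 0.1675; check Q = 6.6240e+05
Then remove 1.0000e-04 M of A.
Step 2:
                   A          L          E
  init    3.3771e-05      2.309     0.5266
  Δ       9.9930e-05 1.4989e-04 -1.4989e-04
  eq      1.3370e-04       2.31     0.5264
  solve Keq expr → x = -4.9965e-05; check Q = 6.6240e+05
Then add 0.5297 M of L.
Step 3:
                   A          L          E
  init    1.3370e-04      2.839     0.5264
  Δ       -3.5594e-05 -5.3391e-05 5.3391e-05
  eq      9.8107e-05      2.839     0.5265
  solve Keq expr → x = 1.7797e-05; check Q = 6.6240e+05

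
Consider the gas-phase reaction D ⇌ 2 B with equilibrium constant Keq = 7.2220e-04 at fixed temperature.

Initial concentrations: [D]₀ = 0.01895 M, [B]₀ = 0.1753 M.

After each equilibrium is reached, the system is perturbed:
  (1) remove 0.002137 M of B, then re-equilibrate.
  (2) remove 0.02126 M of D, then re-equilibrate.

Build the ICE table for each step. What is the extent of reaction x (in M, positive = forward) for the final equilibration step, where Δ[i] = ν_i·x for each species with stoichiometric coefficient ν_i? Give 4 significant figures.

Q₀ = 1.622 vs Keq = 7.2220e-04 ⇒ Q>K, reverse
Step 1:
                    D           B
  init        0.01895      0.1753
  Δ           0.08335     -0.1667
  eq           0.1023    0.008596
  solve Keq expr → x = -0.08335; check Q = 7.2220e-04
Then remove 0.002137 M of B.
Step 2:
                    D           B
  init         0.1023    0.006459
  Δ         -0.001046    0.002093
  eq           0.1013    0.008551
  solve Keq expr → x = 0.001046; check Q = 7.2220e-04
Then remove 0.02126 M of D.
Step 3:
                    D           B
  init           0.08    0.008551
  Δ        4.6428e-04 -9.2855e-04
  eq          0.08046    0.007623
  solve Keq expr → x = -4.6428e-04; check Q = 7.2220e-04

x = -4.6428e-04 M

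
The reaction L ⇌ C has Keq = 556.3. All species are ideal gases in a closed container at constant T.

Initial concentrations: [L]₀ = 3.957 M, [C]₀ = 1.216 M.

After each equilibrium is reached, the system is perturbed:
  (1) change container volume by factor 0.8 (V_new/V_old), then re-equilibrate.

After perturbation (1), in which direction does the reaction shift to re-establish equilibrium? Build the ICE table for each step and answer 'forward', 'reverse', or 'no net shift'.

Q₀ = 0.3073 vs Keq = 556.3 ⇒ Q<K, forward
Step 1:
                   L          C
  I            3.957      1.216
  C           -3.948      3.948
  E         0.009282      5.164
  solve Keq expr → x = 3.948; check Q = 556.3
Then change container volume by factor 0.8 (V_new/V_old).
Step 2:
                   L          C
  I           0.0116      6.455
  C                0          0
  E           0.0116      6.455
  solve Keq expr → x = 0; check Q = 556.3

Direction: no net shift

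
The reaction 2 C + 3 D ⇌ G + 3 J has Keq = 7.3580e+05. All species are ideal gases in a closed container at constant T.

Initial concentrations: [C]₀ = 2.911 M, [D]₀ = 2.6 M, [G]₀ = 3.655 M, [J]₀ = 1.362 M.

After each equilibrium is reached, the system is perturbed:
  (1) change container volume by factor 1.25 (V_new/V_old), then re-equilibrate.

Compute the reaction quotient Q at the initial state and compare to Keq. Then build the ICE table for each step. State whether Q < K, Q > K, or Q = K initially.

Q₀ = 0.062; Q < K (proceeds forward)

Q₀ = 0.062 vs Keq = 7.3580e+05 ⇒ Q<K, forward
Step 1:
                   C          D          G          J
  I            2.911        2.6      3.655      1.362
  C           -1.692     -2.538     0.8458      2.538
  E            1.219    0.06249      4.501        3.9
  solve Keq expr → x = 0.8458; check Q = 7.3580e+05
Then change container volume by factor 1.25 (V_new/V_old).
Step 2:
                   C          D          G          J
  I           0.9755    0.04999      3.601       3.12
  C         0.002466   0.003699  -0.001233  -0.003699
  E           0.9779    0.05369      3.599      3.116
  solve Keq expr → x = -0.001233; check Q = 7.3580e+05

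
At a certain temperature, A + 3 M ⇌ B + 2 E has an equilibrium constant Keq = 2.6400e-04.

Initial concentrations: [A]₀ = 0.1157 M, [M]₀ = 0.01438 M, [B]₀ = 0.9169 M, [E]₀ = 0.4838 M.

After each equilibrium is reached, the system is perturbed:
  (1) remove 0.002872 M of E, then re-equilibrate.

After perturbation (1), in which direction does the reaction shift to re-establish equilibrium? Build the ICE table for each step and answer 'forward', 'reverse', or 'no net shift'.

Direction: forward

Q₀ = 6.2380e+05 vs Keq = 2.6400e-04 ⇒ Q>K, reverse
Step 1:
                    A           M           B           E
  init         0.1157     0.01438      0.9169      0.4838
  Δ            0.2382      0.7147     -0.2382     -0.4765
  eq           0.3539      0.7291      0.6787    0.007305
  solve Keq expr → x = -0.2382; check Q = 2.6400e-04
Then remove 0.002872 M of E.
Step 2:
                    A           M           B           E
  init         0.3539      0.7291      0.6787    0.004433
  Δ         -0.001394   -0.004181    0.001394    0.002788
  eq           0.3526      0.7249        0.68    0.007221
  solve Keq expr → x = 0.001394; check Q = 2.6400e-04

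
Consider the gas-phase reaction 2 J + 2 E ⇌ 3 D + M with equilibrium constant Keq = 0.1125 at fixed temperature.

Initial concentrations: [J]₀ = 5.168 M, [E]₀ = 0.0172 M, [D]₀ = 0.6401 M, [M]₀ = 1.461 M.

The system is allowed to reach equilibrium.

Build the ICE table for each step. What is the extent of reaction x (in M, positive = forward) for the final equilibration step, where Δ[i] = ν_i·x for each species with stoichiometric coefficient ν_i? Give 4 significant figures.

Q₀ = 48.49 vs Keq = 0.1125 ⇒ Q>K, reverse
Step 1:
                  J         E         D         M
  Initial     5.168    0.0172    0.6401     1.461
  Change     0.1546    0.1546   -0.2319  -0.07731
  Equil       5.323    0.1718    0.4082     1.384
  solve Keq expr → x = -0.07731; check Q = 0.1125

x = -0.07731 M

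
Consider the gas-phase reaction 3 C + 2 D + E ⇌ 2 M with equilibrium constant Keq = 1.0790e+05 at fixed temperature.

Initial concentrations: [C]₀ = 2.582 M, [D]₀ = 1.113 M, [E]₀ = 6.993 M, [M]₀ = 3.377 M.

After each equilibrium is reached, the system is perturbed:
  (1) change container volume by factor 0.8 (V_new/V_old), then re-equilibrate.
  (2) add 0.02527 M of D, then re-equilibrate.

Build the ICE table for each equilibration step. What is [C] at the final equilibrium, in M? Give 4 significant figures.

[C]_eq = 1.11 M

Q₀ = 0.07648 vs Keq = 1.0790e+05 ⇒ Q<K, forward
Step 1:
                   C          D          E          M
  I            2.582      1.113      6.993      3.377
  C            -1.66     -1.107    -0.5535      1.107
  E           0.9216    0.00608       6.44      4.484
  solve Keq expr → x = 0.5535; check Q = 1.0790e+05
Then change container volume by factor 0.8 (V_new/V_old).
Step 2:
                   C          D          E          M
  I            1.152     0.0076      8.049      5.605
  C        -0.004061  -0.002707  -0.001354   0.002707
  E            1.148   0.004892      8.048      5.608
  solve Keq expr → x = 0.001354; check Q = 1.0790e+05
Then add 0.02527 M of D.
Step 3:
                   C          D          E          M
  I            1.148    0.03016      8.048      5.608
  C         -0.03749   -0.02499    -0.0125    0.02499
  E             1.11   0.005169      8.036      5.633
  solve Keq expr → x = 0.0125; check Q = 1.0790e+05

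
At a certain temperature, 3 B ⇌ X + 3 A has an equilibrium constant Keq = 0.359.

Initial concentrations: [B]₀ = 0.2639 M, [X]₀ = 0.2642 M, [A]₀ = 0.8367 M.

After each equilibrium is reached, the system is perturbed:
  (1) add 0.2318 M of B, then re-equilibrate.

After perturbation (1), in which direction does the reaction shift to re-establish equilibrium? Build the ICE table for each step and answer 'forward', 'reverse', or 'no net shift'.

Direction: forward

Q₀ = 8.42 vs Keq = 0.359 ⇒ Q>K, reverse
Step 1:
                  B         X         A
  init       0.2639    0.2642    0.8367
  Δ          0.2275  -0.07583   -0.2275
  eq         0.4914    0.1884    0.6092
  solve Keq expr → x = -0.07583; check Q = 0.359
Then add 0.2318 M of B.
Step 2:
                  B         X         A
  init       0.7232    0.1884    0.6092
  Δ         -0.1089    0.0363    0.1089
  eq         0.6143    0.2247    0.7181
  solve Keq expr → x = 0.0363; check Q = 0.359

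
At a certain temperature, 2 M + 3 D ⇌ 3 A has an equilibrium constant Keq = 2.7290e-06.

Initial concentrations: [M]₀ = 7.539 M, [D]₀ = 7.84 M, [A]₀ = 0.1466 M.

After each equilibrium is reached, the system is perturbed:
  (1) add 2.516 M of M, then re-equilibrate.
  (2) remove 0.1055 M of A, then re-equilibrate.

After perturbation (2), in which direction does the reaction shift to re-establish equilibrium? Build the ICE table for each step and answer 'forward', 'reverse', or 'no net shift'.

Direction: forward

Q₀ = 1.1503e-07 vs Keq = 2.7290e-06 ⇒ Q<K, forward
Step 1:
                  M         D         A
  Initial     7.539      7.84    0.1466
  Change    -0.1699   -0.2548    0.2548
  Equil       7.369     7.585    0.4014
  solve Keq expr → x = 0.08493; check Q = 2.7290e-06
Then add 2.516 M of M.
Step 2:
                  M         D         A
  Initial     9.885     7.585    0.4014
  Change    -0.0533  -0.07994   0.07994
  Equil       9.832     7.505    0.4813
  solve Keq expr → x = 0.02665; check Q = 2.7290e-06
Then remove 0.1055 M of A.
Step 3:
                  M         D         A
  Initial     9.832     7.505    0.3758
  Change   -0.06479  -0.09718   0.09718
  Equil       9.767     7.408     0.473
  solve Keq expr → x = 0.03239; check Q = 2.7290e-06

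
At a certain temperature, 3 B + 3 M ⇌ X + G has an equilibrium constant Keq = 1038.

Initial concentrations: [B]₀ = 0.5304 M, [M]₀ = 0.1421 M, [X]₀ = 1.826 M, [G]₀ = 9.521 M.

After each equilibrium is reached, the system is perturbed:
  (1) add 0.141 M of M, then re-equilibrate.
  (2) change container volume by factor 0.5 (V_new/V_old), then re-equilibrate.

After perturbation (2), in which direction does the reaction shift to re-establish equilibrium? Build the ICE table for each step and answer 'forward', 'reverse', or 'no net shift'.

Q₀ = 4.0606e+04 vs Keq = 1038 ⇒ Q>K, reverse
Step 1:
                    B           M           X           G
  Initial      0.5304      0.1421       1.826       9.521
  Change       0.2021      0.2021    -0.06735    -0.06735
  Equil        0.7325      0.3442       1.759       9.454
  solve Keq expr → x = -0.06735; check Q = 1038
Then add 0.141 M of M.
Step 2:
                    B           M           X           G
  Initial      0.7325      0.4852       1.759       9.454
  Change     -0.09009    -0.09009     0.03003     0.03003
  Equil        0.6424      0.3951       1.789       9.484
  solve Keq expr → x = 0.03003; check Q = 1038
Then change container volume by factor 0.5 (V_new/V_old).
Step 3:
                    B           M           X           G
  Initial       1.285      0.7901       3.577       18.97
  Change      -0.3524     -0.3524      0.1175      0.1175
  Equil        0.9323      0.4377       3.695       19.08
  solve Keq expr → x = 0.1175; check Q = 1038

Direction: forward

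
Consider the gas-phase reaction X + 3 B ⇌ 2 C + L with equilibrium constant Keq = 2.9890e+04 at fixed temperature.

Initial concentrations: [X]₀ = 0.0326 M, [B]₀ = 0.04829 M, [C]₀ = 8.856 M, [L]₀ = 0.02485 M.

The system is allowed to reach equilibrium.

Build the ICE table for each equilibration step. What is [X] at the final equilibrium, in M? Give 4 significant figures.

Q₀ = 5.3090e+05 vs Keq = 2.9890e+04 ⇒ Q>K, reverse
Step 1:
                    X           B           C           L
  Initial      0.0326     0.04829       8.856     0.02485
  Change      0.01309     0.03927    -0.02618    -0.01309
  Equil       0.04569     0.08756        8.83     0.01176
  solve Keq expr → x = -0.01309; check Q = 2.9890e+04

[X]_eq = 0.04569 M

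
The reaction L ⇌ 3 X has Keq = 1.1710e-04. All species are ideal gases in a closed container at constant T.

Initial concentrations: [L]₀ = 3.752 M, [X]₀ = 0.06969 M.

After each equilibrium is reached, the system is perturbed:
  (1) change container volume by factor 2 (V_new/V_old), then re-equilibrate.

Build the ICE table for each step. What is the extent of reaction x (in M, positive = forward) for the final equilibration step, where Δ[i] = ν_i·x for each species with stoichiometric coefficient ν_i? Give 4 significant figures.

x = 0.007415 M

Q₀ = 9.0209e-05 vs Keq = 1.1710e-04 ⇒ Q<K, forward
Step 1:
                    L           X
  I             3.752     0.06969
  C         -0.002106    0.006318
  E              3.75     0.07601
  solve Keq expr → x = 0.002106; check Q = 1.1710e-04
Then change container volume by factor 2 (V_new/V_old).
Step 2:
                    L           X
  I             1.875       0.038
  C         -0.007415     0.02224
  E             1.868     0.06025
  solve Keq expr → x = 0.007415; check Q = 1.1710e-04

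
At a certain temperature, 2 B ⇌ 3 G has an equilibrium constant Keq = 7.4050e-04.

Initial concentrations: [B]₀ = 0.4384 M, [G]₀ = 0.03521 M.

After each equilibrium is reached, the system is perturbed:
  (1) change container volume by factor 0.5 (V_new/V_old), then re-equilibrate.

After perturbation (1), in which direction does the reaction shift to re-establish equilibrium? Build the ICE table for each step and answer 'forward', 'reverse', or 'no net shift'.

Q₀ = 2.2712e-04 vs Keq = 7.4050e-04 ⇒ Q<K, forward
Step 1:
                    B           G
  init         0.4384     0.03521
  Δ          -0.01076     0.01614
  eq           0.4276     0.05135
  solve Keq expr → x = 0.005381; check Q = 7.4050e-04
Then change container volume by factor 0.5 (V_new/V_old).
Step 2:
                    B           G
  init         0.8553      0.1027
  Δ           0.01355    -0.02033
  eq           0.8688     0.08238
  solve Keq expr → x = -0.006776; check Q = 7.4050e-04

Direction: reverse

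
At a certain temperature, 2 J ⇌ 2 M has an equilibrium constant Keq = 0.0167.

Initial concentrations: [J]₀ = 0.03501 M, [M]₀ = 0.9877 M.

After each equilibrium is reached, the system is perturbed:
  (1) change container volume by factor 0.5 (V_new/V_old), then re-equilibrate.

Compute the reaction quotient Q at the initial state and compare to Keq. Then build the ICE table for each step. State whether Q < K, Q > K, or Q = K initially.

Q₀ = 795.9 vs Keq = 0.0167 ⇒ Q>K, reverse
Step 1:
                   J          M
  init       0.03501     0.9877
  Δ           0.8707    -0.8707
  eq          0.9057      0.117
  solve Keq expr → x = -0.4353; check Q = 0.0167
Then change container volume by factor 0.5 (V_new/V_old).
Step 2:
                   J          M
  init         1.811     0.2341
  Δ                0          0
  eq           1.811     0.2341
  solve Keq expr → x = 0; check Q = 0.0167

Q₀ = 795.9; Q > K (proceeds reverse)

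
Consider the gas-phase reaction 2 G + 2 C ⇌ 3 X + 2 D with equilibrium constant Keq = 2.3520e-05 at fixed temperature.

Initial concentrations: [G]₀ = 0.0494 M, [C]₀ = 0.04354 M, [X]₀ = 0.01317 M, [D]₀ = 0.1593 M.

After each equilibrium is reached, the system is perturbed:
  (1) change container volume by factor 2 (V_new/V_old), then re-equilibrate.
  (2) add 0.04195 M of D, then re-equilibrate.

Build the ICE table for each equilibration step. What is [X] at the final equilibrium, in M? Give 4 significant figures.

[X]_eq = 9.6277e-04 M

Q₀ = 0.01253 vs Keq = 2.3520e-05 ⇒ Q>K, reverse
Step 1:
                   G          C          X          D
  Initial     0.0494    0.04354    0.01317     0.1593
  Change    0.007417   0.007417   -0.01113  -0.007417
  Equil      0.05682    0.05096   0.002045     0.1519
  solve Keq expr → x = -0.003708; check Q = 2.3520e-05
Then change container volume by factor 2 (V_new/V_old).
Step 2:
                   G          C          X          D
  Initial    0.02841    0.02548   0.001022    0.07594
  Change  -1.6870e-04 -1.6870e-04 2.5305e-04 1.6870e-04
  Equil      0.02824    0.02531   0.001275    0.07611
  solve Keq expr → x = 8.4349e-05; check Q = 2.3520e-05
Then add 0.04195 M of D.
Step 3:
                   G          C          X          D
  Initial    0.02824    0.02531   0.001275     0.1181
  Change  2.0836e-04 2.0836e-04 -3.1254e-04 -2.0836e-04
  Equil      0.02845    0.02552 9.6277e-04     0.1179
  solve Keq expr → x = -1.0418e-04; check Q = 2.3520e-05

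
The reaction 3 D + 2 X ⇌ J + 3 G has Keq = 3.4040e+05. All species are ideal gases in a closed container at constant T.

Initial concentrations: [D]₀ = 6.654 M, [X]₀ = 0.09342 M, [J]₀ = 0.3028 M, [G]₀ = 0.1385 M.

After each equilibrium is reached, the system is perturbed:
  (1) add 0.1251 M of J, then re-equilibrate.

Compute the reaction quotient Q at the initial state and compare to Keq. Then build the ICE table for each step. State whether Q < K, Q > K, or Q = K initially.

Q₀ = 3.1288e-04 vs Keq = 3.4040e+05 ⇒ Q<K, forward
Step 1:
                   D          X          J          G
  Initial      6.654    0.09342     0.3028     0.1385
  Change     -0.1401   -0.09341    0.04671     0.1401
  Equil        6.514 8.9636e-06     0.3495     0.2786
  solve Keq expr → x = 0.04671; check Q = 3.4040e+05
Then add 0.1251 M of J.
Step 2:
                   D          X          J          G
  Initial      6.514 8.9636e-06     0.4746     0.2786
  Change  2.2224e-06 1.4816e-06 -7.4079e-07 -2.2224e-06
  Equil        6.514 1.0445e-05     0.4746     0.2786
  solve Keq expr → x = -7.4079e-07; check Q = 3.4040e+05

Q₀ = 3.1288e-04; Q < K (proceeds forward)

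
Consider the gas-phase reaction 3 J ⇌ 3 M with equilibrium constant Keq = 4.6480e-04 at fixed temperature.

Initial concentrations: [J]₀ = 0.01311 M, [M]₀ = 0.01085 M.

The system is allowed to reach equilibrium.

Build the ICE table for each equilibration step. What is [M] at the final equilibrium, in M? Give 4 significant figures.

[M]_eq = 0.001723 M

Q₀ = 0.5669 vs Keq = 4.6480e-04 ⇒ Q>K, reverse
Step 1:
                    J           M
  init        0.01311     0.01085
  Δ          0.009127   -0.009127
  eq          0.02224    0.001723
  solve Keq expr → x = -0.003042; check Q = 4.6480e-04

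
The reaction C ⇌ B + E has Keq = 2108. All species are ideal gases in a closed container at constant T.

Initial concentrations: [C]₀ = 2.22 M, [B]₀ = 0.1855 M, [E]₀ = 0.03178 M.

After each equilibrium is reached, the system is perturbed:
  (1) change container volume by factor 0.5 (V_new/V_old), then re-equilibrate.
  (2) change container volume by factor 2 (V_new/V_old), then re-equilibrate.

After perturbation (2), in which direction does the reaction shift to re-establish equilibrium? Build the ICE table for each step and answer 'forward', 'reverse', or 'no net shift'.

Q₀ = 0.002655 vs Keq = 2108 ⇒ Q<K, forward
Step 1:
                   C          B          E
  I             2.22     0.1855    0.03178
  C           -2.217      2.217      2.217
  E         0.002564      2.403      2.249
  solve Keq expr → x = 2.217; check Q = 2108
Then change container volume by factor 0.5 (V_new/V_old).
Step 2:
                   C          B          E
  I         0.005128      4.806      4.498
  C         0.005105  -0.005105  -0.005105
  E          0.01023      4.801      4.493
  solve Keq expr → x = -0.005105; check Q = 2108
Then change container volume by factor 2 (V_new/V_old).
Step 3:
                   C          B          E
  I         0.005117        2.4      2.247
  C        -0.002553   0.002553   0.002553
  E         0.002564      2.403      2.249
  solve Keq expr → x = 0.002553; check Q = 2108

Direction: forward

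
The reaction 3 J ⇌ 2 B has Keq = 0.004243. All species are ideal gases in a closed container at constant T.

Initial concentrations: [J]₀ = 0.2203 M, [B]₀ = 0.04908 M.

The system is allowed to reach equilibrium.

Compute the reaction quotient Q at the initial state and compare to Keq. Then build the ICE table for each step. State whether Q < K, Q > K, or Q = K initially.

Q₀ = 0.2253 vs Keq = 0.004243 ⇒ Q>K, reverse
Step 1:
                    J           B
  I            0.2203     0.04908
  C           0.05918    -0.03946
  E            0.2795    0.009624
  solve Keq expr → x = -0.01973; check Q = 0.004243

Q₀ = 0.2253; Q > K (proceeds reverse)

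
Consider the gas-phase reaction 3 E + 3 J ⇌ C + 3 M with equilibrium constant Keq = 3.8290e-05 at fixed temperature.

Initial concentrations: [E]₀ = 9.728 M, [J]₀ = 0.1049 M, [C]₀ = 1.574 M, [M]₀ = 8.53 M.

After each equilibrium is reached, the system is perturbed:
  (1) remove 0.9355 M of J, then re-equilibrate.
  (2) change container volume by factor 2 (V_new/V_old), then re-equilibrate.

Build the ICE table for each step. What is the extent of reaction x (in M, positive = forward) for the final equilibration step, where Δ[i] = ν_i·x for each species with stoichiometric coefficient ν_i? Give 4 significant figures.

Q₀ = 919.3 vs Keq = 3.8290e-05 ⇒ Q>K, reverse
Step 1:
                    E           J           C           M
  I             9.728      0.1049       1.574        8.53
  C              4.34        4.34      -1.447       -4.34
  E             14.07       4.445      0.1273        4.19
  solve Keq expr → x = -1.447; check Q = 3.8290e-05
Then remove 0.9355 M of J.
Step 2:
                    E           J           C           M
  I             14.07        3.51      0.1273        4.19
  C            0.1405      0.1405    -0.04685     -0.1405
  E             14.21        3.65     0.08044       4.049
  solve Keq expr → x = -0.04685; check Q = 3.8290e-05
Then change container volume by factor 2 (V_new/V_old).
Step 3:
                    E           J           C           M
  I             7.104       1.825     0.04022       2.025
  C           0.08055     0.08055    -0.02685    -0.08055
  E             7.185       1.906     0.01337       1.944
  solve Keq expr → x = -0.02685; check Q = 3.8290e-05

x = -0.02685 M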